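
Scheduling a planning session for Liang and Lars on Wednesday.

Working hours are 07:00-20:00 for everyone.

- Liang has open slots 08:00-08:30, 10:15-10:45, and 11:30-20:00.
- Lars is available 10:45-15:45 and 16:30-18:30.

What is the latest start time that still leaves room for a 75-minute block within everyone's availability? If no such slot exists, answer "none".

Liang ∩ Lars: 11:30–15:45, 16:30–18:30.
Windows ≥ 75 min: 11:30–15:45, 16:30–18:30.
Latest start in the last window 16:30–18:30 is 18:30 − 75 min = 17:15.

17:15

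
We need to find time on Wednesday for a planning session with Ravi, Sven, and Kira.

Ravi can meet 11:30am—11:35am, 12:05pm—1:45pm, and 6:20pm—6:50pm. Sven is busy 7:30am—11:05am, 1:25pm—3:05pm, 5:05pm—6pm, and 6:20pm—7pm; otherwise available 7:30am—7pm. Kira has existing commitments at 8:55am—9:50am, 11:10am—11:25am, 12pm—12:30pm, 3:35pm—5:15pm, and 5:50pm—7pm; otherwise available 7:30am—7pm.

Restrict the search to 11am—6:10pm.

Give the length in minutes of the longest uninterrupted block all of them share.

Sven free within 07:30–19:00: 11:05–13:25, 15:05–17:05, 18:00–18:20.
Kira free within 07:30–19:00: 07:30–08:55, 09:50–11:10, 11:25–12:00, 12:30–15:35, 17:15–17:50.
Ravi ∩ Sven: 11:30–11:35, 12:05–13:25.
Ravi ∩ Sven ∩ Kira: 11:30–11:35, 12:30–13:25.
Restricted to 11:00–18:10: 11:30–11:35, 12:30–13:25.
Common window lengths: 5, 55 min; longest is 55.

55 minutes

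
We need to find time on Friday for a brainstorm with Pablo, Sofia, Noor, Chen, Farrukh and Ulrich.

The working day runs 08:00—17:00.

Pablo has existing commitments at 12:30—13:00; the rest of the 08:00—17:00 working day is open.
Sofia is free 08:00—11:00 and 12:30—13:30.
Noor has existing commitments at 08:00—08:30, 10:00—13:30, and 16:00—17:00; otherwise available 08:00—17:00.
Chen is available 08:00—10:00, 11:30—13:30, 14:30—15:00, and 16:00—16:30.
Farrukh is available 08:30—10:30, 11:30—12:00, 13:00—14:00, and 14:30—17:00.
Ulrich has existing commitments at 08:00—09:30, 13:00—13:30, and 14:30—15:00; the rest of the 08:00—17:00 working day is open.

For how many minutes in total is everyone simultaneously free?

Pablo free within 08:00–17:00: 08:00–12:30, 13:00–17:00.
Noor free within 08:00–17:00: 08:30–10:00, 13:30–16:00.
Ulrich free within 08:00–17:00: 09:30–13:00, 13:30–14:30, 15:00–17:00.
Pablo ∩ Sofia: 08:00–11:00, 13:00–13:30.
Pablo ∩ Sofia ∩ Noor: 08:30–10:00.
Pablo ∩ Sofia ∩ Noor ∩ Chen: 08:30–10:00.
Pablo ∩ Sofia ∩ Noor ∩ Chen ∩ Farrukh: 08:30–10:00.
Pablo ∩ Sofia ∩ Noor ∩ Chen ∩ Farrukh ∩ Ulrich: 09:30–10:00.
Total common minutes: 30.

30 minutes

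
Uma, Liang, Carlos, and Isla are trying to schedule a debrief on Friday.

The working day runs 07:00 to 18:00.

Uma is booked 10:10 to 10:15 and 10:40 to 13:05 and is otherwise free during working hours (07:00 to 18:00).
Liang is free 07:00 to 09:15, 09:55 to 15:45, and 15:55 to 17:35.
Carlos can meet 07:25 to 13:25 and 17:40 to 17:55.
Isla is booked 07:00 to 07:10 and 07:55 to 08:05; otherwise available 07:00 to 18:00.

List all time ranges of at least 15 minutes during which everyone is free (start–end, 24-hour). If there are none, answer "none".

07:25–07:55, 08:05–09:15, 09:55–10:10, 10:15–10:40, 13:05–13:25

Uma free within 07:00–18:00: 07:00–10:10, 10:15–10:40, 13:05–18:00.
Isla free within 07:00–18:00: 07:10–07:55, 08:05–18:00.
Uma ∩ Liang: 07:00–09:15, 09:55–10:10, 10:15–10:40, 13:05–15:45, 15:55–17:35.
Uma ∩ Liang ∩ Carlos: 07:25–09:15, 09:55–10:10, 10:15–10:40, 13:05–13:25.
Uma ∩ Liang ∩ Carlos ∩ Isla: 07:25–07:55, 08:05–09:15, 09:55–10:10, 10:15–10:40, 13:05–13:25.
Windows ≥ 15 min: 07:25–07:55, 08:05–09:15, 09:55–10:10, 10:15–10:40, 13:05–13:25.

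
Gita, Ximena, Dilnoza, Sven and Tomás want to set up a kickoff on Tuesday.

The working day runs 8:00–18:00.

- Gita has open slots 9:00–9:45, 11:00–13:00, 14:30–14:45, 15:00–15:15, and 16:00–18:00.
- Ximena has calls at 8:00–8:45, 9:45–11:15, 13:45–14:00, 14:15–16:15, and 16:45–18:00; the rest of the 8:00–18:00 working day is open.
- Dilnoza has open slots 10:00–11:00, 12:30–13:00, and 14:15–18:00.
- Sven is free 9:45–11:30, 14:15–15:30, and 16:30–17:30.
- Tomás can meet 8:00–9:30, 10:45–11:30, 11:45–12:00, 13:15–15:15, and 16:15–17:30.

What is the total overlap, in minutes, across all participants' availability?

15 minutes

Ximena free within 08:00–18:00: 08:45–09:45, 11:15–13:45, 14:00–14:15, 16:15–16:45.
Gita ∩ Ximena: 09:00–09:45, 11:15–13:00, 16:15–16:45.
Gita ∩ Ximena ∩ Dilnoza: 12:30–13:00, 16:15–16:45.
Gita ∩ Ximena ∩ Dilnoza ∩ Sven: 16:30–16:45.
Gita ∩ Ximena ∩ Dilnoza ∩ Sven ∩ Tomás: 16:30–16:45.
Total common minutes: 15.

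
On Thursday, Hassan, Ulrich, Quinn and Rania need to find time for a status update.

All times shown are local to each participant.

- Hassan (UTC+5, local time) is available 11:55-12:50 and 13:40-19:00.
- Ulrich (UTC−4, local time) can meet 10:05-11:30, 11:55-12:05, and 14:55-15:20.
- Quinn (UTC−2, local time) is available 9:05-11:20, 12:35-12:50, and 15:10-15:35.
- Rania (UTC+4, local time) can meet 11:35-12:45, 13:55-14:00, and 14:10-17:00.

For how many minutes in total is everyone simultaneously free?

0 minutes

Hassan → UTC: 06:55–07:50, 08:40–14:00.
Ulrich → UTC: 14:05–15:30, 15:55–16:05, 18:55–19:20.
Quinn → UTC: 11:05–13:20, 14:35–14:50, 17:10–17:35.
Rania → UTC: 07:35–08:45, 09:55–10:00, 10:10–13:00.
Hassan ∩ Ulrich: (none).
Hassan ∩ Ulrich ∩ Quinn: (none).
Hassan ∩ Ulrich ∩ Quinn ∩ Rania: (none).
Total common minutes: 0.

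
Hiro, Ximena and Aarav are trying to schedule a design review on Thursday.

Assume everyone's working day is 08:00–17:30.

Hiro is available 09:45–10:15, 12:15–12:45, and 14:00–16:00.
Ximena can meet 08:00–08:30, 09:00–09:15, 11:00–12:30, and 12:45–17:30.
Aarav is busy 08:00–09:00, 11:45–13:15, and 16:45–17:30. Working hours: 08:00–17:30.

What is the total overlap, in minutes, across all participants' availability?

120 minutes

Aarav free within 08:00–17:30: 09:00–11:45, 13:15–16:45.
Hiro ∩ Ximena: 12:15–12:30, 14:00–16:00.
Hiro ∩ Ximena ∩ Aarav: 14:00–16:00.
Total common minutes: 120.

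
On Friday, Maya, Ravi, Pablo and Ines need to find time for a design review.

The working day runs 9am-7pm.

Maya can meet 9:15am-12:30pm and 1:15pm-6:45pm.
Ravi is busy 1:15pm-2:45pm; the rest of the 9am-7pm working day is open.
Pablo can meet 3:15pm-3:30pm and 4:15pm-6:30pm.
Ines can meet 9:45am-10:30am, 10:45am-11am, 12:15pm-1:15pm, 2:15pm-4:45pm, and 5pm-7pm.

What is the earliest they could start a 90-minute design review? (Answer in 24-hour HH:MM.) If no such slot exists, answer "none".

17:00

Ravi free within 09:00–19:00: 09:00–13:15, 14:45–19:00.
Maya ∩ Ravi: 09:15–12:30, 14:45–18:45.
Maya ∩ Ravi ∩ Pablo: 15:15–15:30, 16:15–18:30.
Maya ∩ Ravi ∩ Pablo ∩ Ines: 15:15–15:30, 16:15–16:45, 17:00–18:30.
Windows ≥ 90 min: 17:00–18:30.
Earliest such window starts at 17:00.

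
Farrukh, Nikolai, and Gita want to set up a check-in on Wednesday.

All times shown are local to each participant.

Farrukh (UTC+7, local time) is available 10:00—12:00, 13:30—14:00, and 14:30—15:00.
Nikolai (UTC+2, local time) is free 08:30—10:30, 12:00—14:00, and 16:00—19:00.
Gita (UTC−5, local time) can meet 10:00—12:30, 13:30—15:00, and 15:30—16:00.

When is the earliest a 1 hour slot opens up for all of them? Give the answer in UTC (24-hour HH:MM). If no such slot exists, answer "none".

Farrukh → UTC: 03:00–05:00, 06:30–07:00, 07:30–08:00.
Nikolai → UTC: 06:30–08:30, 10:00–12:00, 14:00–17:00.
Gita → UTC: 15:00–17:30, 18:30–20:00, 20:30–21:00.
Farrukh ∩ Nikolai: 06:30–07:00, 07:30–08:00.
Farrukh ∩ Nikolai ∩ Gita: (none).
Windows ≥ 60 min: (none).

none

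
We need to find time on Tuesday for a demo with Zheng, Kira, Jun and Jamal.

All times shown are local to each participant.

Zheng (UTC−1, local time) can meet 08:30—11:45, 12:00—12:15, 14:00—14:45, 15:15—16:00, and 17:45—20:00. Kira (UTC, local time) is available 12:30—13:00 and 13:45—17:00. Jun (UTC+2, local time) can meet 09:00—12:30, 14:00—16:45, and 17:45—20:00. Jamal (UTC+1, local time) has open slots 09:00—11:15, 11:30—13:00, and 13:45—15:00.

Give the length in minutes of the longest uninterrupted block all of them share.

0 minutes

Zheng → UTC: 09:30–12:45, 13:00–13:15, 15:00–15:45, 16:15–17:00, 18:45–21:00.
Kira → UTC: 12:30–13:00, 13:45–17:00.
Jun → UTC: 07:00–10:30, 12:00–14:45, 15:45–18:00.
Jamal → UTC: 08:00–10:15, 10:30–12:00, 12:45–14:00.
Zheng ∩ Kira: 12:30–12:45, 15:00–15:45, 16:15–17:00.
Zheng ∩ Kira ∩ Jun: 12:30–12:45, 16:15–17:00.
Zheng ∩ Kira ∩ Jun ∩ Jamal: (none).
No common window.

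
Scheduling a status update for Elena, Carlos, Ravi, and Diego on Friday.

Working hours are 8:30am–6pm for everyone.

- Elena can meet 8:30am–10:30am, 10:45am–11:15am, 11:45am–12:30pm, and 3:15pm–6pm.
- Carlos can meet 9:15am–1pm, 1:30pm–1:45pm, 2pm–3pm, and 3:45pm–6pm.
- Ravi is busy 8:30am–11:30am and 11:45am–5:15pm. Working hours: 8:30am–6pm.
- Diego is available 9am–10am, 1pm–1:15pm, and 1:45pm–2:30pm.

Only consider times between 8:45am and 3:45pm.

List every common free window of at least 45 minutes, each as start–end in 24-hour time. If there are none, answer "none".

Ravi free within 08:30–18:00: 11:30–11:45, 17:15–18:00.
Elena ∩ Carlos: 09:15–10:30, 10:45–11:15, 11:45–12:30, 15:45–18:00.
Elena ∩ Carlos ∩ Ravi: 17:15–18:00.
Elena ∩ Carlos ∩ Ravi ∩ Diego: (none).
Restricted to 08:45–15:45: (none).
Windows ≥ 45 min: (none).

none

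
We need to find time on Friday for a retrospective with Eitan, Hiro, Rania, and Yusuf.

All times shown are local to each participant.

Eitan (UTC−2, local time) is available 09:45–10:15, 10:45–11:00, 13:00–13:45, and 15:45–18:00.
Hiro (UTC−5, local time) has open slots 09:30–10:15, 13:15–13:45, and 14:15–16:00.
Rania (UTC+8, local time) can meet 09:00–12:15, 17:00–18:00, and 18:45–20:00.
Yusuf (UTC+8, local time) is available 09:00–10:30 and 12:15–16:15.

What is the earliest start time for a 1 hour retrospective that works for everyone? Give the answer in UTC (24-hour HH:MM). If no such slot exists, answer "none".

none

Eitan → UTC: 11:45–12:15, 12:45–13:00, 15:00–15:45, 17:45–20:00.
Hiro → UTC: 14:30–15:15, 18:15–18:45, 19:15–21:00.
Rania → UTC: 01:00–04:15, 09:00–10:00, 10:45–12:00.
Yusuf → UTC: 01:00–02:30, 04:15–08:15.
Eitan ∩ Hiro: 15:00–15:15, 18:15–18:45, 19:15–20:00.
Eitan ∩ Hiro ∩ Rania: (none).
Eitan ∩ Hiro ∩ Rania ∩ Yusuf: (none).
Windows ≥ 60 min: (none).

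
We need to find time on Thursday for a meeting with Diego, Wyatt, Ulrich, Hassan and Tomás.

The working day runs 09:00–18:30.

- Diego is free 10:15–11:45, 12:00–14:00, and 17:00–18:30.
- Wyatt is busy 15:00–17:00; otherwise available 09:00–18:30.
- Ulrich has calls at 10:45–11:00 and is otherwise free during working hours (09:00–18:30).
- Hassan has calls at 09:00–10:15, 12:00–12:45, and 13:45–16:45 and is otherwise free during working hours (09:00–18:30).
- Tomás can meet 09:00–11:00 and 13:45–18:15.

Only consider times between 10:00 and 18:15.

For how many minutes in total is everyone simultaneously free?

105 minutes

Wyatt free within 09:00–18:30: 09:00–15:00, 17:00–18:30.
Ulrich free within 09:00–18:30: 09:00–10:45, 11:00–18:30.
Hassan free within 09:00–18:30: 10:15–12:00, 12:45–13:45, 16:45–18:30.
Diego ∩ Wyatt: 10:15–11:45, 12:00–14:00, 17:00–18:30.
Diego ∩ Wyatt ∩ Ulrich: 10:15–10:45, 11:00–11:45, 12:00–14:00, 17:00–18:30.
Diego ∩ Wyatt ∩ Ulrich ∩ Hassan: 10:15–10:45, 11:00–11:45, 12:45–13:45, 17:00–18:30.
Diego ∩ Wyatt ∩ Ulrich ∩ Hassan ∩ Tomás: 10:15–10:45, 17:00–18:15.
Restricted to 10:00–18:15: 10:15–10:45, 17:00–18:15.
Total common minutes: 30 + 75 = 105.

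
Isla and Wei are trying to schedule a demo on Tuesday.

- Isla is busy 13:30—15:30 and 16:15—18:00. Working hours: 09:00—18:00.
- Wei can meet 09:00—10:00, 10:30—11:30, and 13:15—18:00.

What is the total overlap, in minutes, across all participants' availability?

180 minutes

Isla free within 09:00–18:00: 09:00–13:30, 15:30–16:15.
Isla ∩ Wei: 09:00–10:00, 10:30–11:30, 13:15–13:30, 15:30–16:15.
Total common minutes: 60 + 60 + 15 + 45 = 180.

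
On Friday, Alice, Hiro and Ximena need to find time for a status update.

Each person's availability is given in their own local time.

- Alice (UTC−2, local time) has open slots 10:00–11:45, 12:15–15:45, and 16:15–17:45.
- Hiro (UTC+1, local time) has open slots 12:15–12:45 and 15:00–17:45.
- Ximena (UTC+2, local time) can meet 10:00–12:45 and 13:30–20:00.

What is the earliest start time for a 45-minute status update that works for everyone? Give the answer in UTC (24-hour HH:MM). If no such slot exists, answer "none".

14:15

Alice → UTC: 12:00–13:45, 14:15–17:45, 18:15–19:45.
Hiro → UTC: 11:15–11:45, 14:00–16:45.
Ximena → UTC: 08:00–10:45, 11:30–18:00.
Alice ∩ Hiro: 14:15–16:45.
Alice ∩ Hiro ∩ Ximena: 14:15–16:45.
Windows ≥ 45 min: 14:15–16:45.
Earliest such window starts at 14:15.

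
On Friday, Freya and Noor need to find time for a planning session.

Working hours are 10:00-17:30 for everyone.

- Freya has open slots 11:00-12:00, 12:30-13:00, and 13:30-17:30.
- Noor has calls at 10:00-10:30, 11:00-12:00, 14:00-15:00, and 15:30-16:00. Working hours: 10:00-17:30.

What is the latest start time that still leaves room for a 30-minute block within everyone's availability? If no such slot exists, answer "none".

17:00

Noor free within 10:00–17:30: 10:30–11:00, 12:00–14:00, 15:00–15:30, 16:00–17:30.
Freya ∩ Noor: 12:30–13:00, 13:30–14:00, 15:00–15:30, 16:00–17:30.
Windows ≥ 30 min: 12:30–13:00, 13:30–14:00, 15:00–15:30, 16:00–17:30.
Latest start in the last window 16:00–17:30 is 17:30 − 30 min = 17:00.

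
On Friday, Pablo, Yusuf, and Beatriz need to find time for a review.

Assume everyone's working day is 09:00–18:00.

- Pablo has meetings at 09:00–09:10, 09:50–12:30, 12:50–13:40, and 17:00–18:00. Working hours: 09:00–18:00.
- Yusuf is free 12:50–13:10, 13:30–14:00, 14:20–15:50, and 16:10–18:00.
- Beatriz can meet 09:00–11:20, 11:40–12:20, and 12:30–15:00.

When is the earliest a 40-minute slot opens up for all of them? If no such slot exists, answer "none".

14:20

Pablo free within 09:00–18:00: 09:10–09:50, 12:30–12:50, 13:40–17:00.
Pablo ∩ Yusuf: 13:40–14:00, 14:20–15:50, 16:10–17:00.
Pablo ∩ Yusuf ∩ Beatriz: 13:40–14:00, 14:20–15:00.
Windows ≥ 40 min: 14:20–15:00.
Earliest such window starts at 14:20.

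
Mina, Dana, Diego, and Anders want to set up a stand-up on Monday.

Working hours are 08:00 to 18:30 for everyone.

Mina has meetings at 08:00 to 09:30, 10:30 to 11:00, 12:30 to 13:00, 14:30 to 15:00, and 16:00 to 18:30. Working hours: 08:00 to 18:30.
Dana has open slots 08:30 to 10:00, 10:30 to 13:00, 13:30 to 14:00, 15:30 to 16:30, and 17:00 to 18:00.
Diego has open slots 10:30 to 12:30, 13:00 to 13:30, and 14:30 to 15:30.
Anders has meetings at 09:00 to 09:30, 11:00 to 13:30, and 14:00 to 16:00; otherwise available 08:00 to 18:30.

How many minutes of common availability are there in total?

0 minutes

Mina free within 08:00–18:30: 09:30–10:30, 11:00–12:30, 13:00–14:30, 15:00–16:00.
Anders free within 08:00–18:30: 08:00–09:00, 09:30–11:00, 13:30–14:00, 16:00–18:30.
Mina ∩ Dana: 09:30–10:00, 11:00–12:30, 13:30–14:00, 15:30–16:00.
Mina ∩ Dana ∩ Diego: 11:00–12:30.
Mina ∩ Dana ∩ Diego ∩ Anders: (none).
Total common minutes: 0.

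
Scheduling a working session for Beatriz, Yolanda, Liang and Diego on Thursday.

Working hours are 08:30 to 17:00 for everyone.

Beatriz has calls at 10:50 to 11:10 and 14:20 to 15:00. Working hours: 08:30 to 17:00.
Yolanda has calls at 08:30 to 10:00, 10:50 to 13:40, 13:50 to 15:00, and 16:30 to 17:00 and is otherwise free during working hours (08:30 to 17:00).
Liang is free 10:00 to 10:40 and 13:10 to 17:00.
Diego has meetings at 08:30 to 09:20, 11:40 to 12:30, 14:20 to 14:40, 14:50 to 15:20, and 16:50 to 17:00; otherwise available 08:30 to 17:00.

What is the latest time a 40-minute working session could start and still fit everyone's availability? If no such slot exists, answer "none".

Beatriz free within 08:30–17:00: 08:30–10:50, 11:10–14:20, 15:00–17:00.
Yolanda free within 08:30–17:00: 10:00–10:50, 13:40–13:50, 15:00–16:30.
Diego free within 08:30–17:00: 09:20–11:40, 12:30–14:20, 14:40–14:50, 15:20–16:50.
Beatriz ∩ Yolanda: 10:00–10:50, 13:40–13:50, 15:00–16:30.
Beatriz ∩ Yolanda ∩ Liang: 10:00–10:40, 13:40–13:50, 15:00–16:30.
Beatriz ∩ Yolanda ∩ Liang ∩ Diego: 10:00–10:40, 13:40–13:50, 15:20–16:30.
Windows ≥ 40 min: 10:00–10:40, 15:20–16:30.
Latest start in the last window 15:20–16:30 is 16:30 − 40 min = 15:50.

15:50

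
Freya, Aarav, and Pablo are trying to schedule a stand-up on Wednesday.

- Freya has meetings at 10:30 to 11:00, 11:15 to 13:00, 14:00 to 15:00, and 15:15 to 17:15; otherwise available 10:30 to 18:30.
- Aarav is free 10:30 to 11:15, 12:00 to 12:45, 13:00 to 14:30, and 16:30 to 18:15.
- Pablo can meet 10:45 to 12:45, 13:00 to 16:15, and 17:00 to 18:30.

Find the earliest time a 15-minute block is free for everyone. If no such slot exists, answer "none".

11:00

Freya free within 10:30–18:30: 11:00–11:15, 13:00–14:00, 15:00–15:15, 17:15–18:30.
Freya ∩ Aarav: 11:00–11:15, 13:00–14:00, 17:15–18:15.
Freya ∩ Aarav ∩ Pablo: 11:00–11:15, 13:00–14:00, 17:15–18:15.
Windows ≥ 15 min: 11:00–11:15, 13:00–14:00, 17:15–18:15.
Earliest such window starts at 11:00.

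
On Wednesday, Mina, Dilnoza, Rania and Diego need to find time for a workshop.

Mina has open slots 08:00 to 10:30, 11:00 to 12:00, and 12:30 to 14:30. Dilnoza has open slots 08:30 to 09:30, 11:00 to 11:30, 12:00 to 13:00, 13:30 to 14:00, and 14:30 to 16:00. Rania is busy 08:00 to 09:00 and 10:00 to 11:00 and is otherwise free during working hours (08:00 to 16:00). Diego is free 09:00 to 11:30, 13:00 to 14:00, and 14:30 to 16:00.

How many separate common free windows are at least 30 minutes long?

3

Rania free within 08:00–16:00: 09:00–10:00, 11:00–16:00.
Mina ∩ Dilnoza: 08:30–09:30, 11:00–11:30, 12:30–13:00, 13:30–14:00.
Mina ∩ Dilnoza ∩ Rania: 09:00–09:30, 11:00–11:30, 12:30–13:00, 13:30–14:00.
Mina ∩ Dilnoza ∩ Rania ∩ Diego: 09:00–09:30, 11:00–11:30, 13:30–14:00.
Windows ≥ 30 min: 09:00–09:30, 11:00–11:30, 13:30–14:00.
That's 3 windows.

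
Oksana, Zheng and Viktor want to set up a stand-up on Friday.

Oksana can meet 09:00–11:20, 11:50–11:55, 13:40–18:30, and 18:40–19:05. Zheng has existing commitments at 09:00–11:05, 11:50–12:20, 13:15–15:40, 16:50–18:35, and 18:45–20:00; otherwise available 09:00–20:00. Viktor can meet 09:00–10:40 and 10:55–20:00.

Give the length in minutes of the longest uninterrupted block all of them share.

70 minutes

Zheng free within 09:00–20:00: 11:05–11:50, 12:20–13:15, 15:40–16:50, 18:35–18:45.
Oksana ∩ Zheng: 11:05–11:20, 15:40–16:50, 18:40–18:45.
Oksana ∩ Zheng ∩ Viktor: 11:05–11:20, 15:40–16:50, 18:40–18:45.
Common window lengths: 15, 70, 5 min; longest is 70.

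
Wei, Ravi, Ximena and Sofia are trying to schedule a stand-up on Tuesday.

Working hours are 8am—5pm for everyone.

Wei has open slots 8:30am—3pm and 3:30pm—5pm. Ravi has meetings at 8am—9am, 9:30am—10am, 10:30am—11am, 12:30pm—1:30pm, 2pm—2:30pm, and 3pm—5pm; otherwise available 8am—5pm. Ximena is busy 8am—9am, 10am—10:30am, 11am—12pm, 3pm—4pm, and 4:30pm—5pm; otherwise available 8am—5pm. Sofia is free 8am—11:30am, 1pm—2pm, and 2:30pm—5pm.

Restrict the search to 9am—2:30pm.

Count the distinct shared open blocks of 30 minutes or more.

2

Ravi free within 08:00–17:00: 09:00–09:30, 10:00–10:30, 11:00–12:30, 13:30–14:00, 14:30–15:00.
Ximena free within 08:00–17:00: 09:00–10:00, 10:30–11:00, 12:00–15:00, 16:00–16:30.
Wei ∩ Ravi: 09:00–09:30, 10:00–10:30, 11:00–12:30, 13:30–14:00, 14:30–15:00.
Wei ∩ Ravi ∩ Ximena: 09:00–09:30, 12:00–12:30, 13:30–14:00, 14:30–15:00.
Wei ∩ Ravi ∩ Ximena ∩ Sofia: 09:00–09:30, 13:30–14:00, 14:30–15:00.
Restricted to 09:00–14:30: 09:00–09:30, 13:30–14:00.
Windows ≥ 30 min: 09:00–09:30, 13:30–14:00.
That's 2 windows.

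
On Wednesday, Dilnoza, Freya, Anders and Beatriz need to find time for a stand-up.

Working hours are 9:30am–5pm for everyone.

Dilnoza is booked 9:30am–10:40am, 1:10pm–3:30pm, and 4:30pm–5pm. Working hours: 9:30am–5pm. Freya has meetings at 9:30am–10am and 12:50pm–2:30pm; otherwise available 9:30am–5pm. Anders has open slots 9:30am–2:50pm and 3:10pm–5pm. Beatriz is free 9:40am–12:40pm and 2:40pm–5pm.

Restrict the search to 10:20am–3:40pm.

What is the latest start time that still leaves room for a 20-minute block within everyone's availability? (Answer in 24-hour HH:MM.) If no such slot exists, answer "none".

12:20

Dilnoza free within 09:30–17:00: 10:40–13:10, 15:30–16:30.
Freya free within 09:30–17:00: 10:00–12:50, 14:30–17:00.
Dilnoza ∩ Freya: 10:40–12:50, 15:30–16:30.
Dilnoza ∩ Freya ∩ Anders: 10:40–12:50, 15:30–16:30.
Dilnoza ∩ Freya ∩ Anders ∩ Beatriz: 10:40–12:40, 15:30–16:30.
Restricted to 10:20–15:40: 10:40–12:40, 15:30–15:40.
Windows ≥ 20 min: 10:40–12:40.
Latest start in the last window 10:40–12:40 is 12:40 − 20 min = 12:20.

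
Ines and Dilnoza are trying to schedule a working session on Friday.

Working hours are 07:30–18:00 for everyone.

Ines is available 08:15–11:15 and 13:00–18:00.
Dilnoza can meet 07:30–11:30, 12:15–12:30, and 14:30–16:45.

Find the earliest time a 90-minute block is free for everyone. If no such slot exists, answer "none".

Ines ∩ Dilnoza: 08:15–11:15, 14:30–16:45.
Windows ≥ 90 min: 08:15–11:15, 14:30–16:45.
Earliest such window starts at 08:15.

08:15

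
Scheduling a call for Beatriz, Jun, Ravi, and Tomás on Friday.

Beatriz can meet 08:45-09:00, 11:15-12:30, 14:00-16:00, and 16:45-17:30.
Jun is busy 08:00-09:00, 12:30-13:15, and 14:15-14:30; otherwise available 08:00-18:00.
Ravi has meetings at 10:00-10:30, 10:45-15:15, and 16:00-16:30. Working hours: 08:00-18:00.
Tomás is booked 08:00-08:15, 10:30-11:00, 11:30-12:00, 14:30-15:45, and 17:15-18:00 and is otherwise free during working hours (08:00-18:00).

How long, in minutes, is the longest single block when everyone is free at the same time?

Jun free within 08:00–18:00: 09:00–12:30, 13:15–14:15, 14:30–18:00.
Ravi free within 08:00–18:00: 08:00–10:00, 10:30–10:45, 15:15–16:00, 16:30–18:00.
Tomás free within 08:00–18:00: 08:15–10:30, 11:00–11:30, 12:00–14:30, 15:45–17:15.
Beatriz ∩ Jun: 11:15–12:30, 14:00–14:15, 14:30–16:00, 16:45–17:30.
Beatriz ∩ Jun ∩ Ravi: 15:15–16:00, 16:45–17:30.
Beatriz ∩ Jun ∩ Ravi ∩ Tomás: 15:45–16:00, 16:45–17:15.
Common window lengths: 15, 30 min; longest is 30.

30 minutes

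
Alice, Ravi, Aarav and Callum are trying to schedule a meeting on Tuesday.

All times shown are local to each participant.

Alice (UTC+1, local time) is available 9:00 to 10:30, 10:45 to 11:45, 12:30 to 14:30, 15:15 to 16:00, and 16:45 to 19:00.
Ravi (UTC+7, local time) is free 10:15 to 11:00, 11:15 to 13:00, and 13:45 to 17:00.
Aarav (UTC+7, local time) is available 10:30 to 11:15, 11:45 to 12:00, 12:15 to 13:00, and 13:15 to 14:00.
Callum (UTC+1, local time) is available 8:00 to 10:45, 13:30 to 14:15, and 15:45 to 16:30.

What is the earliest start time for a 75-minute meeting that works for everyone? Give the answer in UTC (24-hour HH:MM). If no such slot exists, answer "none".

none

Alice → UTC: 08:00–09:30, 09:45–10:45, 11:30–13:30, 14:15–15:00, 15:45–18:00.
Ravi → UTC: 03:15–04:00, 04:15–06:00, 06:45–10:00.
Aarav → UTC: 03:30–04:15, 04:45–05:00, 05:15–06:00, 06:15–07:00.
Callum → UTC: 07:00–09:45, 12:30–13:15, 14:45–15:30.
Alice ∩ Ravi: 08:00–09:30, 09:45–10:00.
Alice ∩ Ravi ∩ Aarav: (none).
Alice ∩ Ravi ∩ Aarav ∩ Callum: (none).
Windows ≥ 75 min: (none).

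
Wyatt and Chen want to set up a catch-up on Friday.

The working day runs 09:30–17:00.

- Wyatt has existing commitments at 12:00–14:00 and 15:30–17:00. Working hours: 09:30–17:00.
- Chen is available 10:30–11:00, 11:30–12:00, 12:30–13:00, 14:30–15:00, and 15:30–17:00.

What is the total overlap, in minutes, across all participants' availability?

Wyatt free within 09:30–17:00: 09:30–12:00, 14:00–15:30.
Wyatt ∩ Chen: 10:30–11:00, 11:30–12:00, 14:30–15:00.
Total common minutes: 30 + 30 + 30 = 90.

90 minutes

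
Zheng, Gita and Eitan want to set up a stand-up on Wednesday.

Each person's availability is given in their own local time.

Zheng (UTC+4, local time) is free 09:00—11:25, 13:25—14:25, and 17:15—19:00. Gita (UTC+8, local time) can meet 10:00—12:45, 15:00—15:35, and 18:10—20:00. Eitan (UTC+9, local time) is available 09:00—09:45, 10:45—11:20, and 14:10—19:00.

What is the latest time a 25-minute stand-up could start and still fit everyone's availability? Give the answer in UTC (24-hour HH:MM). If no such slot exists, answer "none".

07:00

Zheng → UTC: 05:00–07:25, 09:25–10:25, 13:15–15:00.
Gita → UTC: 02:00–04:45, 07:00–07:35, 10:10–12:00.
Eitan → UTC: 00:00–00:45, 01:45–02:20, 05:10–10:00.
Zheng ∩ Gita: 07:00–07:25, 10:10–10:25.
Zheng ∩ Gita ∩ Eitan: 07:00–07:25.
Windows ≥ 25 min: 07:00–07:25.
Latest start in the last window 07:00–07:25 is 07:25 − 25 min = 07:00.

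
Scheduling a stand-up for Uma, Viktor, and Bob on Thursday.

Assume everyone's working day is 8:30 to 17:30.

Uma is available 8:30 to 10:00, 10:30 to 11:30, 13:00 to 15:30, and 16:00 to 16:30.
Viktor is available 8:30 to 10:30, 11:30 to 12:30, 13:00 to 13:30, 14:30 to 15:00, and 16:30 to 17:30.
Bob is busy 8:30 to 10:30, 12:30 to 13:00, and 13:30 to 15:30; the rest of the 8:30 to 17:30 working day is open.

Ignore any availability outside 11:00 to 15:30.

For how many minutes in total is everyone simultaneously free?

30 minutes

Bob free within 08:30–17:30: 10:30–12:30, 13:00–13:30, 15:30–17:30.
Uma ∩ Viktor: 08:30–10:00, 13:00–13:30, 14:30–15:00.
Uma ∩ Viktor ∩ Bob: 13:00–13:30.
Restricted to 11:00–15:30: 13:00–13:30.
Total common minutes: 30.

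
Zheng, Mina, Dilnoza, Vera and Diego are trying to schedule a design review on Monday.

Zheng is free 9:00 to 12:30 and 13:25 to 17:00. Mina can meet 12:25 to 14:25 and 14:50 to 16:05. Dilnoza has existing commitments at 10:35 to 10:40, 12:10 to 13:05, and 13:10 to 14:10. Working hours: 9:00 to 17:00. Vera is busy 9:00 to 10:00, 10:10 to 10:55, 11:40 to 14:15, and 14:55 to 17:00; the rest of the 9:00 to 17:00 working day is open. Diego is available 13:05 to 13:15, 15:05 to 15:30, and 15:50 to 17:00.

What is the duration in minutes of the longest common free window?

Dilnoza free within 09:00–17:00: 09:00–10:35, 10:40–12:10, 13:05–13:10, 14:10–17:00.
Vera free within 09:00–17:00: 10:00–10:10, 10:55–11:40, 14:15–14:55.
Zheng ∩ Mina: 12:25–12:30, 13:25–14:25, 14:50–16:05.
Zheng ∩ Mina ∩ Dilnoza: 14:10–14:25, 14:50–16:05.
Zheng ∩ Mina ∩ Dilnoza ∩ Vera: 14:15–14:25, 14:50–14:55.
Zheng ∩ Mina ∩ Dilnoza ∩ Vera ∩ Diego: (none).
No common window.

0 minutes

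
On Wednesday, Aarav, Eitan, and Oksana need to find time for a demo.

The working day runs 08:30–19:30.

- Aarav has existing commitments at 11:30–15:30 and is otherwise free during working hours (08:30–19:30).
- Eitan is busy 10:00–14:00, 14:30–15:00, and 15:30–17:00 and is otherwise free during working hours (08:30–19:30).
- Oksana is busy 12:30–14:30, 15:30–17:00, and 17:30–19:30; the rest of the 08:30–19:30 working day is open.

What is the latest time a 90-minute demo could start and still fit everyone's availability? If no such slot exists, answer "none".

08:30

Aarav free within 08:30–19:30: 08:30–11:30, 15:30–19:30.
Eitan free within 08:30–19:30: 08:30–10:00, 14:00–14:30, 15:00–15:30, 17:00–19:30.
Oksana free within 08:30–19:30: 08:30–12:30, 14:30–15:30, 17:00–17:30.
Aarav ∩ Eitan: 08:30–10:00, 17:00–19:30.
Aarav ∩ Eitan ∩ Oksana: 08:30–10:00, 17:00–17:30.
Windows ≥ 90 min: 08:30–10:00.
Latest start in the last window 08:30–10:00 is 10:00 − 90 min = 08:30.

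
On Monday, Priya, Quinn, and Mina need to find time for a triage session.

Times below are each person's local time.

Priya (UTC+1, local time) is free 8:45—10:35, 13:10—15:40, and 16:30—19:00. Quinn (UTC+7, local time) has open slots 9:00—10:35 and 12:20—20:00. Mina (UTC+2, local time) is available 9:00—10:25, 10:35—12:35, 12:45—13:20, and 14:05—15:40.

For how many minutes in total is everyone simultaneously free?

150 minutes

Priya → UTC: 07:45–09:35, 12:10–14:40, 15:30–18:00.
Quinn → UTC: 02:00–03:35, 05:20–13:00.
Mina → UTC: 07:00–08:25, 08:35–10:35, 10:45–11:20, 12:05–13:40.
Priya ∩ Quinn: 07:45–09:35, 12:10–13:00.
Priya ∩ Quinn ∩ Mina: 07:45–08:25, 08:35–09:35, 12:10–13:00.
Total common minutes: 40 + 60 + 50 = 150.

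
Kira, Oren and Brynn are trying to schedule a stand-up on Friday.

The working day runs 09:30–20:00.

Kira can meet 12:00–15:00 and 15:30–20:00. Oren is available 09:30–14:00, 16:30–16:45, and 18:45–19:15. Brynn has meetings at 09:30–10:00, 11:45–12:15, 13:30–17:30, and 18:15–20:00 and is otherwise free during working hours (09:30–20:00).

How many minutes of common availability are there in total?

75 minutes

Brynn free within 09:30–20:00: 10:00–11:45, 12:15–13:30, 17:30–18:15.
Kira ∩ Oren: 12:00–14:00, 16:30–16:45, 18:45–19:15.
Kira ∩ Oren ∩ Brynn: 12:15–13:30.
Total common minutes: 75.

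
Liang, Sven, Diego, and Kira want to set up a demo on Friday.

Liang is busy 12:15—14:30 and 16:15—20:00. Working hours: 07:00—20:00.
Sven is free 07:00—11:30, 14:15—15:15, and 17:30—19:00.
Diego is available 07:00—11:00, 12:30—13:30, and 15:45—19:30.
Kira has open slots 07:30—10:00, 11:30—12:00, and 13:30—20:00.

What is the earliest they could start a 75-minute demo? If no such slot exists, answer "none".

07:30

Liang free within 07:00–20:00: 07:00–12:15, 14:30–16:15.
Liang ∩ Sven: 07:00–11:30, 14:30–15:15.
Liang ∩ Sven ∩ Diego: 07:00–11:00.
Liang ∩ Sven ∩ Diego ∩ Kira: 07:30–10:00.
Windows ≥ 75 min: 07:30–10:00.
Earliest such window starts at 07:30.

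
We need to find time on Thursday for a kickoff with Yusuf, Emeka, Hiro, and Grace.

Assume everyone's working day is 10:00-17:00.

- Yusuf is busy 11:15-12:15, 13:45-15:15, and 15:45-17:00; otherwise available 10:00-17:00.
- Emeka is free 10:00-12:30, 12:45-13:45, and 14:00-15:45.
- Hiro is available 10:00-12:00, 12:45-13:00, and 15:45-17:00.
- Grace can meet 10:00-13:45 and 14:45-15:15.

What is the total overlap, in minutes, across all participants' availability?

Yusuf free within 10:00–17:00: 10:00–11:15, 12:15–13:45, 15:15–15:45.
Yusuf ∩ Emeka: 10:00–11:15, 12:15–12:30, 12:45–13:45, 15:15–15:45.
Yusuf ∩ Emeka ∩ Hiro: 10:00–11:15, 12:45–13:00.
Yusuf ∩ Emeka ∩ Hiro ∩ Grace: 10:00–11:15, 12:45–13:00.
Total common minutes: 75 + 15 = 90.

90 minutes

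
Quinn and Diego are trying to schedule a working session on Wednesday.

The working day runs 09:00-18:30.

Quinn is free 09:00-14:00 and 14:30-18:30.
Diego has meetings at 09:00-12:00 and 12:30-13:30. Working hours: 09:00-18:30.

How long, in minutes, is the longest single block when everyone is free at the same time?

Diego free within 09:00–18:30: 12:00–12:30, 13:30–18:30.
Quinn ∩ Diego: 12:00–12:30, 13:30–14:00, 14:30–18:30.
Common window lengths: 30, 30, 240 min; longest is 240.

240 minutes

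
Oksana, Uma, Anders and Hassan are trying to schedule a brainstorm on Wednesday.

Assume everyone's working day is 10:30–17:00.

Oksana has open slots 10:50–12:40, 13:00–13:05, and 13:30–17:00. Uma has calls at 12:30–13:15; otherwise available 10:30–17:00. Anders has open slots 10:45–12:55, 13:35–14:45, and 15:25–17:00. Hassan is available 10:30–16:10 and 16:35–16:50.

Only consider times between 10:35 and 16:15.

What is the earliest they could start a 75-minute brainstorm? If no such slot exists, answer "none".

Uma free within 10:30–17:00: 10:30–12:30, 13:15–17:00.
Oksana ∩ Uma: 10:50–12:30, 13:30–17:00.
Oksana ∩ Uma ∩ Anders: 10:50–12:30, 13:35–14:45, 15:25–17:00.
Oksana ∩ Uma ∩ Anders ∩ Hassan: 10:50–12:30, 13:35–14:45, 15:25–16:10, 16:35–16:50.
Restricted to 10:35–16:15: 10:50–12:30, 13:35–14:45, 15:25–16:10.
Windows ≥ 75 min: 10:50–12:30.
Earliest such window starts at 10:50.

10:50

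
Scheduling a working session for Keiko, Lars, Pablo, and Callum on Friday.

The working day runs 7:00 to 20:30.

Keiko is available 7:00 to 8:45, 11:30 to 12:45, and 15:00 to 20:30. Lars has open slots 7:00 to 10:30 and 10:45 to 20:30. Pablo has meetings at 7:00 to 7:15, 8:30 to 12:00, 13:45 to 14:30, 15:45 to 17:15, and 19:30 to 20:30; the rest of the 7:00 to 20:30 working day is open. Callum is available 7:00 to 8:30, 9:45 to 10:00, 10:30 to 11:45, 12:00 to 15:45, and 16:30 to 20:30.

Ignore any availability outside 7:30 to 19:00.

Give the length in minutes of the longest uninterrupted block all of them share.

105 minutes

Pablo free within 07:00–20:30: 07:15–08:30, 12:00–13:45, 14:30–15:45, 17:15–19:30.
Keiko ∩ Lars: 07:00–08:45, 11:30–12:45, 15:00–20:30.
Keiko ∩ Lars ∩ Pablo: 07:15–08:30, 12:00–12:45, 15:00–15:45, 17:15–19:30.
Keiko ∩ Lars ∩ Pablo ∩ Callum: 07:15–08:30, 12:00–12:45, 15:00–15:45, 17:15–19:30.
Restricted to 07:30–19:00: 07:30–08:30, 12:00–12:45, 15:00–15:45, 17:15–19:00.
Common window lengths: 60, 45, 45, 105 min; longest is 105.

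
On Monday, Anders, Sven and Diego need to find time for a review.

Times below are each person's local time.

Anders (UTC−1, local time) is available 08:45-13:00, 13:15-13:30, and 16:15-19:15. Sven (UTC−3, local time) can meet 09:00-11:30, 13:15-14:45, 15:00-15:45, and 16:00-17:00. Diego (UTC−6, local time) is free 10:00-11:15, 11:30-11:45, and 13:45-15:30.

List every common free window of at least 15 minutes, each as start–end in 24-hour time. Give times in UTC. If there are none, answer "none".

Anders → UTC: 09:45–14:00, 14:15–14:30, 17:15–20:15.
Sven → UTC: 12:00–14:30, 16:15–17:45, 18:00–18:45, 19:00–20:00.
Diego → UTC: 16:00–17:15, 17:30–17:45, 19:45–21:30.
Anders ∩ Sven: 12:00–14:00, 14:15–14:30, 17:15–17:45, 18:00–18:45, 19:00–20:00.
Anders ∩ Sven ∩ Diego: 17:30–17:45, 19:45–20:00.
Windows ≥ 15 min: 17:30–17:45, 19:45–20:00.

17:30–17:45, 19:45–20:00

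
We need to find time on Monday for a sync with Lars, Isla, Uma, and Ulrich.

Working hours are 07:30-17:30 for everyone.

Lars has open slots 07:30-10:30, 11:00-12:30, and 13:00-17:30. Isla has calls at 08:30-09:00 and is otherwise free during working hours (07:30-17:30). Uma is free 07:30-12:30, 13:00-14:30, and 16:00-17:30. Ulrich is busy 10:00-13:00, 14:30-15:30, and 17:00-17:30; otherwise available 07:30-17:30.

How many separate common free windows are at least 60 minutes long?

4

Isla free within 07:30–17:30: 07:30–08:30, 09:00–17:30.
Ulrich free within 07:30–17:30: 07:30–10:00, 13:00–14:30, 15:30–17:00.
Lars ∩ Isla: 07:30–08:30, 09:00–10:30, 11:00–12:30, 13:00–17:30.
Lars ∩ Isla ∩ Uma: 07:30–08:30, 09:00–10:30, 11:00–12:30, 13:00–14:30, 16:00–17:30.
Lars ∩ Isla ∩ Uma ∩ Ulrich: 07:30–08:30, 09:00–10:00, 13:00–14:30, 16:00–17:00.
Windows ≥ 60 min: 07:30–08:30, 09:00–10:00, 13:00–14:30, 16:00–17:00.
That's 4 windows.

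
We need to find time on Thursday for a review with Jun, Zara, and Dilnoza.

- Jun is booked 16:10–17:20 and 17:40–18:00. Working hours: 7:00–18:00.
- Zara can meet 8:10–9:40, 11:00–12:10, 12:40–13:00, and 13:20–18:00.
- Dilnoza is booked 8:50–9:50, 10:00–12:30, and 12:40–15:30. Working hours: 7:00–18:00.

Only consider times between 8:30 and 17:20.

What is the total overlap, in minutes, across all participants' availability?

Jun free within 07:00–18:00: 07:00–16:10, 17:20–17:40.
Dilnoza free within 07:00–18:00: 07:00–08:50, 09:50–10:00, 12:30–12:40, 15:30–18:00.
Jun ∩ Zara: 08:10–09:40, 11:00–12:10, 12:40–13:00, 13:20–16:10, 17:20–17:40.
Jun ∩ Zara ∩ Dilnoza: 08:10–08:50, 15:30–16:10, 17:20–17:40.
Restricted to 08:30–17:20: 08:30–08:50, 15:30–16:10.
Total common minutes: 20 + 40 = 60.

60 minutes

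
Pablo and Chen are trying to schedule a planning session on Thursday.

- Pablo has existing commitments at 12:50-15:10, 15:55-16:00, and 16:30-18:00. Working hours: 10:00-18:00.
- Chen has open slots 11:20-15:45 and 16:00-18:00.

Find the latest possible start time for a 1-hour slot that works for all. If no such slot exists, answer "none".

11:50

Pablo free within 10:00–18:00: 10:00–12:50, 15:10–15:55, 16:00–16:30.
Pablo ∩ Chen: 11:20–12:50, 15:10–15:45, 16:00–16:30.
Windows ≥ 60 min: 11:20–12:50.
Latest start in the last window 11:20–12:50 is 12:50 − 60 min = 11:50.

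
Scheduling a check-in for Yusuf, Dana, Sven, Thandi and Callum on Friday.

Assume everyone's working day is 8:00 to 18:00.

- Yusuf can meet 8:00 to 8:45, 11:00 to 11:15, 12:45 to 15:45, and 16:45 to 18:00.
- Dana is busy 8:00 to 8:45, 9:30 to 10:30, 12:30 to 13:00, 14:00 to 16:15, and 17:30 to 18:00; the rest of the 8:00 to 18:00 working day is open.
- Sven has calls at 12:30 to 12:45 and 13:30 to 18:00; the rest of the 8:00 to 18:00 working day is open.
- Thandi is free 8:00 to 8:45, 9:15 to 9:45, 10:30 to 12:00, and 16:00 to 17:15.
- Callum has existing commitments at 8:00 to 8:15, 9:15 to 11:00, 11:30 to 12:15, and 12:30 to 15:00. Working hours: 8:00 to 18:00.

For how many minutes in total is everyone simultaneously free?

Dana free within 08:00–18:00: 08:45–09:30, 10:30–12:30, 13:00–14:00, 16:15–17:30.
Sven free within 08:00–18:00: 08:00–12:30, 12:45–13:30.
Callum free within 08:00–18:00: 08:15–09:15, 11:00–11:30, 12:15–12:30, 15:00–18:00.
Yusuf ∩ Dana: 11:00–11:15, 13:00–14:00, 16:45–17:30.
Yusuf ∩ Dana ∩ Sven: 11:00–11:15, 13:00–13:30.
Yusuf ∩ Dana ∩ Sven ∩ Thandi: 11:00–11:15.
Yusuf ∩ Dana ∩ Sven ∩ Thandi ∩ Callum: 11:00–11:15.
Total common minutes: 15.

15 minutes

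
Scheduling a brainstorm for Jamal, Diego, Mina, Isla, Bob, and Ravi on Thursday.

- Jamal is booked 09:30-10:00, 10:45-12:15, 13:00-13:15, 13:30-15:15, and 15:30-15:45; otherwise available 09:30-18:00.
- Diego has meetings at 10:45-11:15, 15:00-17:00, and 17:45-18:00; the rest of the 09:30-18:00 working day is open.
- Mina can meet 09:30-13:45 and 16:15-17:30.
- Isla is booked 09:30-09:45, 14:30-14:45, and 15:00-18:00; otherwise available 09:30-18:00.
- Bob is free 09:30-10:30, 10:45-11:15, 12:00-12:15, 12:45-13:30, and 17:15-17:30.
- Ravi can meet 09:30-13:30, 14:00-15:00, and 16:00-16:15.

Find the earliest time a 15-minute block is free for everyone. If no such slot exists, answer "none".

10:00

Jamal free within 09:30–18:00: 10:00–10:45, 12:15–13:00, 13:15–13:30, 15:15–15:30, 15:45–18:00.
Diego free within 09:30–18:00: 09:30–10:45, 11:15–15:00, 17:00–17:45.
Isla free within 09:30–18:00: 09:45–14:30, 14:45–15:00.
Jamal ∩ Diego: 10:00–10:45, 12:15–13:00, 13:15–13:30, 17:00–17:45.
Jamal ∩ Diego ∩ Mina: 10:00–10:45, 12:15–13:00, 13:15–13:30, 17:00–17:30.
Jamal ∩ Diego ∩ Mina ∩ Isla: 10:00–10:45, 12:15–13:00, 13:15–13:30.
Jamal ∩ Diego ∩ Mina ∩ Isla ∩ Bob: 10:00–10:30, 12:45–13:00, 13:15–13:30.
Jamal ∩ Diego ∩ Mina ∩ Isla ∩ Bob ∩ Ravi: 10:00–10:30, 12:45–13:00, 13:15–13:30.
Windows ≥ 15 min: 10:00–10:30, 12:45–13:00, 13:15–13:30.
Earliest such window starts at 10:00.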